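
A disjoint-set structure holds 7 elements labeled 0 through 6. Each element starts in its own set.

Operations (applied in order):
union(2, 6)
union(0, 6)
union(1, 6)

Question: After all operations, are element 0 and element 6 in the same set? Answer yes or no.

Step 1: union(2, 6) -> merged; set of 2 now {2, 6}
Step 2: union(0, 6) -> merged; set of 0 now {0, 2, 6}
Step 3: union(1, 6) -> merged; set of 1 now {0, 1, 2, 6}
Set of 0: {0, 1, 2, 6}; 6 is a member.

Answer: yes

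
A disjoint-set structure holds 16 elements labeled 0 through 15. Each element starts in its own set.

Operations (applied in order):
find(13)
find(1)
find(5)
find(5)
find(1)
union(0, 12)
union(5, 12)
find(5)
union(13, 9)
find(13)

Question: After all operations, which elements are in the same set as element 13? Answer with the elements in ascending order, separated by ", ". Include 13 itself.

Answer: 9, 13

Derivation:
Step 1: find(13) -> no change; set of 13 is {13}
Step 2: find(1) -> no change; set of 1 is {1}
Step 3: find(5) -> no change; set of 5 is {5}
Step 4: find(5) -> no change; set of 5 is {5}
Step 5: find(1) -> no change; set of 1 is {1}
Step 6: union(0, 12) -> merged; set of 0 now {0, 12}
Step 7: union(5, 12) -> merged; set of 5 now {0, 5, 12}
Step 8: find(5) -> no change; set of 5 is {0, 5, 12}
Step 9: union(13, 9) -> merged; set of 13 now {9, 13}
Step 10: find(13) -> no change; set of 13 is {9, 13}
Component of 13: {9, 13}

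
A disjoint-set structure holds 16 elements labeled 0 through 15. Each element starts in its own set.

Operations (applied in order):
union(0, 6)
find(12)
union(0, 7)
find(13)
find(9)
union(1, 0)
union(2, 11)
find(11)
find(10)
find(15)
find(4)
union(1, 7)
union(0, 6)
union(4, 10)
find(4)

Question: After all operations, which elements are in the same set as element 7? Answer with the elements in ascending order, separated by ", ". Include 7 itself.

Answer: 0, 1, 6, 7

Derivation:
Step 1: union(0, 6) -> merged; set of 0 now {0, 6}
Step 2: find(12) -> no change; set of 12 is {12}
Step 3: union(0, 7) -> merged; set of 0 now {0, 6, 7}
Step 4: find(13) -> no change; set of 13 is {13}
Step 5: find(9) -> no change; set of 9 is {9}
Step 6: union(1, 0) -> merged; set of 1 now {0, 1, 6, 7}
Step 7: union(2, 11) -> merged; set of 2 now {2, 11}
Step 8: find(11) -> no change; set of 11 is {2, 11}
Step 9: find(10) -> no change; set of 10 is {10}
Step 10: find(15) -> no change; set of 15 is {15}
Step 11: find(4) -> no change; set of 4 is {4}
Step 12: union(1, 7) -> already same set; set of 1 now {0, 1, 6, 7}
Step 13: union(0, 6) -> already same set; set of 0 now {0, 1, 6, 7}
Step 14: union(4, 10) -> merged; set of 4 now {4, 10}
Step 15: find(4) -> no change; set of 4 is {4, 10}
Component of 7: {0, 1, 6, 7}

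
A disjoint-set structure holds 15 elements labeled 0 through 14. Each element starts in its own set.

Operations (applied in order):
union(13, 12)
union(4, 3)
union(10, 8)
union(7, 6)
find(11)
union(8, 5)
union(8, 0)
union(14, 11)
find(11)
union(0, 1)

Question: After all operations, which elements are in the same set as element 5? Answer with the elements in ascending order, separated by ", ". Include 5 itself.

Answer: 0, 1, 5, 8, 10

Derivation:
Step 1: union(13, 12) -> merged; set of 13 now {12, 13}
Step 2: union(4, 3) -> merged; set of 4 now {3, 4}
Step 3: union(10, 8) -> merged; set of 10 now {8, 10}
Step 4: union(7, 6) -> merged; set of 7 now {6, 7}
Step 5: find(11) -> no change; set of 11 is {11}
Step 6: union(8, 5) -> merged; set of 8 now {5, 8, 10}
Step 7: union(8, 0) -> merged; set of 8 now {0, 5, 8, 10}
Step 8: union(14, 11) -> merged; set of 14 now {11, 14}
Step 9: find(11) -> no change; set of 11 is {11, 14}
Step 10: union(0, 1) -> merged; set of 0 now {0, 1, 5, 8, 10}
Component of 5: {0, 1, 5, 8, 10}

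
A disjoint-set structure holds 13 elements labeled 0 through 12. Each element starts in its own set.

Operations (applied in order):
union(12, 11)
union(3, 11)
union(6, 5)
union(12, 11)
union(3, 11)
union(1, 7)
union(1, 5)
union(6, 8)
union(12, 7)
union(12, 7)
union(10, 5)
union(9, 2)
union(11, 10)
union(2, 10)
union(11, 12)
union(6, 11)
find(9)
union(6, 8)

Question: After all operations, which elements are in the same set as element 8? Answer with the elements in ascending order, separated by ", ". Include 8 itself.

Answer: 1, 2, 3, 5, 6, 7, 8, 9, 10, 11, 12

Derivation:
Step 1: union(12, 11) -> merged; set of 12 now {11, 12}
Step 2: union(3, 11) -> merged; set of 3 now {3, 11, 12}
Step 3: union(6, 5) -> merged; set of 6 now {5, 6}
Step 4: union(12, 11) -> already same set; set of 12 now {3, 11, 12}
Step 5: union(3, 11) -> already same set; set of 3 now {3, 11, 12}
Step 6: union(1, 7) -> merged; set of 1 now {1, 7}
Step 7: union(1, 5) -> merged; set of 1 now {1, 5, 6, 7}
Step 8: union(6, 8) -> merged; set of 6 now {1, 5, 6, 7, 8}
Step 9: union(12, 7) -> merged; set of 12 now {1, 3, 5, 6, 7, 8, 11, 12}
Step 10: union(12, 7) -> already same set; set of 12 now {1, 3, 5, 6, 7, 8, 11, 12}
Step 11: union(10, 5) -> merged; set of 10 now {1, 3, 5, 6, 7, 8, 10, 11, 12}
Step 12: union(9, 2) -> merged; set of 9 now {2, 9}
Step 13: union(11, 10) -> already same set; set of 11 now {1, 3, 5, 6, 7, 8, 10, 11, 12}
Step 14: union(2, 10) -> merged; set of 2 now {1, 2, 3, 5, 6, 7, 8, 9, 10, 11, 12}
Step 15: union(11, 12) -> already same set; set of 11 now {1, 2, 3, 5, 6, 7, 8, 9, 10, 11, 12}
Step 16: union(6, 11) -> already same set; set of 6 now {1, 2, 3, 5, 6, 7, 8, 9, 10, 11, 12}
Step 17: find(9) -> no change; set of 9 is {1, 2, 3, 5, 6, 7, 8, 9, 10, 11, 12}
Step 18: union(6, 8) -> already same set; set of 6 now {1, 2, 3, 5, 6, 7, 8, 9, 10, 11, 12}
Component of 8: {1, 2, 3, 5, 6, 7, 8, 9, 10, 11, 12}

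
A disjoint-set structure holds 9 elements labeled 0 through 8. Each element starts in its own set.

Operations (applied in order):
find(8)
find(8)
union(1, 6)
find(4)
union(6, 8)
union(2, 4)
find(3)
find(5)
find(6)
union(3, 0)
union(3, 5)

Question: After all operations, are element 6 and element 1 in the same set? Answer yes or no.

Step 1: find(8) -> no change; set of 8 is {8}
Step 2: find(8) -> no change; set of 8 is {8}
Step 3: union(1, 6) -> merged; set of 1 now {1, 6}
Step 4: find(4) -> no change; set of 4 is {4}
Step 5: union(6, 8) -> merged; set of 6 now {1, 6, 8}
Step 6: union(2, 4) -> merged; set of 2 now {2, 4}
Step 7: find(3) -> no change; set of 3 is {3}
Step 8: find(5) -> no change; set of 5 is {5}
Step 9: find(6) -> no change; set of 6 is {1, 6, 8}
Step 10: union(3, 0) -> merged; set of 3 now {0, 3}
Step 11: union(3, 5) -> merged; set of 3 now {0, 3, 5}
Set of 6: {1, 6, 8}; 1 is a member.

Answer: yes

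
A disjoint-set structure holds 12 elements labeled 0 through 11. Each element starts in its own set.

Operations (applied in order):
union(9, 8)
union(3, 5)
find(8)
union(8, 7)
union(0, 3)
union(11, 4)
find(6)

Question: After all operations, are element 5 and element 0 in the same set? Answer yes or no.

Answer: yes

Derivation:
Step 1: union(9, 8) -> merged; set of 9 now {8, 9}
Step 2: union(3, 5) -> merged; set of 3 now {3, 5}
Step 3: find(8) -> no change; set of 8 is {8, 9}
Step 4: union(8, 7) -> merged; set of 8 now {7, 8, 9}
Step 5: union(0, 3) -> merged; set of 0 now {0, 3, 5}
Step 6: union(11, 4) -> merged; set of 11 now {4, 11}
Step 7: find(6) -> no change; set of 6 is {6}
Set of 5: {0, 3, 5}; 0 is a member.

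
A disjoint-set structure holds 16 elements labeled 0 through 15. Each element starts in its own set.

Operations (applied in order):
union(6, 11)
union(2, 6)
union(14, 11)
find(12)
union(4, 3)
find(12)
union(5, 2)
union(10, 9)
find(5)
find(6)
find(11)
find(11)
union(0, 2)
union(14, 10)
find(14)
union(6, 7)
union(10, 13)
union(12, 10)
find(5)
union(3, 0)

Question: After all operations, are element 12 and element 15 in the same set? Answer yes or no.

Answer: no

Derivation:
Step 1: union(6, 11) -> merged; set of 6 now {6, 11}
Step 2: union(2, 6) -> merged; set of 2 now {2, 6, 11}
Step 3: union(14, 11) -> merged; set of 14 now {2, 6, 11, 14}
Step 4: find(12) -> no change; set of 12 is {12}
Step 5: union(4, 3) -> merged; set of 4 now {3, 4}
Step 6: find(12) -> no change; set of 12 is {12}
Step 7: union(5, 2) -> merged; set of 5 now {2, 5, 6, 11, 14}
Step 8: union(10, 9) -> merged; set of 10 now {9, 10}
Step 9: find(5) -> no change; set of 5 is {2, 5, 6, 11, 14}
Step 10: find(6) -> no change; set of 6 is {2, 5, 6, 11, 14}
Step 11: find(11) -> no change; set of 11 is {2, 5, 6, 11, 14}
Step 12: find(11) -> no change; set of 11 is {2, 5, 6, 11, 14}
Step 13: union(0, 2) -> merged; set of 0 now {0, 2, 5, 6, 11, 14}
Step 14: union(14, 10) -> merged; set of 14 now {0, 2, 5, 6, 9, 10, 11, 14}
Step 15: find(14) -> no change; set of 14 is {0, 2, 5, 6, 9, 10, 11, 14}
Step 16: union(6, 7) -> merged; set of 6 now {0, 2, 5, 6, 7, 9, 10, 11, 14}
Step 17: union(10, 13) -> merged; set of 10 now {0, 2, 5, 6, 7, 9, 10, 11, 13, 14}
Step 18: union(12, 10) -> merged; set of 12 now {0, 2, 5, 6, 7, 9, 10, 11, 12, 13, 14}
Step 19: find(5) -> no change; set of 5 is {0, 2, 5, 6, 7, 9, 10, 11, 12, 13, 14}
Step 20: union(3, 0) -> merged; set of 3 now {0, 2, 3, 4, 5, 6, 7, 9, 10, 11, 12, 13, 14}
Set of 12: {0, 2, 3, 4, 5, 6, 7, 9, 10, 11, 12, 13, 14}; 15 is not a member.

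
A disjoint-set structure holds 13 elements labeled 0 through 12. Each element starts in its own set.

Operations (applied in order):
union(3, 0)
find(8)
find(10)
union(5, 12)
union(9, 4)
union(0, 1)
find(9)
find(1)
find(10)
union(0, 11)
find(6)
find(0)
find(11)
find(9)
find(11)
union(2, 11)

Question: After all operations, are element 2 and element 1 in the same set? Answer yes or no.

Step 1: union(3, 0) -> merged; set of 3 now {0, 3}
Step 2: find(8) -> no change; set of 8 is {8}
Step 3: find(10) -> no change; set of 10 is {10}
Step 4: union(5, 12) -> merged; set of 5 now {5, 12}
Step 5: union(9, 4) -> merged; set of 9 now {4, 9}
Step 6: union(0, 1) -> merged; set of 0 now {0, 1, 3}
Step 7: find(9) -> no change; set of 9 is {4, 9}
Step 8: find(1) -> no change; set of 1 is {0, 1, 3}
Step 9: find(10) -> no change; set of 10 is {10}
Step 10: union(0, 11) -> merged; set of 0 now {0, 1, 3, 11}
Step 11: find(6) -> no change; set of 6 is {6}
Step 12: find(0) -> no change; set of 0 is {0, 1, 3, 11}
Step 13: find(11) -> no change; set of 11 is {0, 1, 3, 11}
Step 14: find(9) -> no change; set of 9 is {4, 9}
Step 15: find(11) -> no change; set of 11 is {0, 1, 3, 11}
Step 16: union(2, 11) -> merged; set of 2 now {0, 1, 2, 3, 11}
Set of 2: {0, 1, 2, 3, 11}; 1 is a member.

Answer: yes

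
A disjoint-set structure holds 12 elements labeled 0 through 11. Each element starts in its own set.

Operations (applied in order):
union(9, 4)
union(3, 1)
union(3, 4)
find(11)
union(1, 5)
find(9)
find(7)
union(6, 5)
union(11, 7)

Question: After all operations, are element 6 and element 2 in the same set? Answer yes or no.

Answer: no

Derivation:
Step 1: union(9, 4) -> merged; set of 9 now {4, 9}
Step 2: union(3, 1) -> merged; set of 3 now {1, 3}
Step 3: union(3, 4) -> merged; set of 3 now {1, 3, 4, 9}
Step 4: find(11) -> no change; set of 11 is {11}
Step 5: union(1, 5) -> merged; set of 1 now {1, 3, 4, 5, 9}
Step 6: find(9) -> no change; set of 9 is {1, 3, 4, 5, 9}
Step 7: find(7) -> no change; set of 7 is {7}
Step 8: union(6, 5) -> merged; set of 6 now {1, 3, 4, 5, 6, 9}
Step 9: union(11, 7) -> merged; set of 11 now {7, 11}
Set of 6: {1, 3, 4, 5, 6, 9}; 2 is not a member.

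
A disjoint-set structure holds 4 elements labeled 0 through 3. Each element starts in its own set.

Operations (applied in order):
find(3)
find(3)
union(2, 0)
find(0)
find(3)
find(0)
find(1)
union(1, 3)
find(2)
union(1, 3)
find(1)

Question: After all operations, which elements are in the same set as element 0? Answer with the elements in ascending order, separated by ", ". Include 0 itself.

Step 1: find(3) -> no change; set of 3 is {3}
Step 2: find(3) -> no change; set of 3 is {3}
Step 3: union(2, 0) -> merged; set of 2 now {0, 2}
Step 4: find(0) -> no change; set of 0 is {0, 2}
Step 5: find(3) -> no change; set of 3 is {3}
Step 6: find(0) -> no change; set of 0 is {0, 2}
Step 7: find(1) -> no change; set of 1 is {1}
Step 8: union(1, 3) -> merged; set of 1 now {1, 3}
Step 9: find(2) -> no change; set of 2 is {0, 2}
Step 10: union(1, 3) -> already same set; set of 1 now {1, 3}
Step 11: find(1) -> no change; set of 1 is {1, 3}
Component of 0: {0, 2}

Answer: 0, 2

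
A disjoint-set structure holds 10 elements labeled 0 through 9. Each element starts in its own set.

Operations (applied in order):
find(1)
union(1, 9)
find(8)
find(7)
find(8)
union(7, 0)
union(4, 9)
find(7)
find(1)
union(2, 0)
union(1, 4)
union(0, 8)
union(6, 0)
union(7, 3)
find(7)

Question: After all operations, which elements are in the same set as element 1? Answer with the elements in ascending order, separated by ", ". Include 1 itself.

Step 1: find(1) -> no change; set of 1 is {1}
Step 2: union(1, 9) -> merged; set of 1 now {1, 9}
Step 3: find(8) -> no change; set of 8 is {8}
Step 4: find(7) -> no change; set of 7 is {7}
Step 5: find(8) -> no change; set of 8 is {8}
Step 6: union(7, 0) -> merged; set of 7 now {0, 7}
Step 7: union(4, 9) -> merged; set of 4 now {1, 4, 9}
Step 8: find(7) -> no change; set of 7 is {0, 7}
Step 9: find(1) -> no change; set of 1 is {1, 4, 9}
Step 10: union(2, 0) -> merged; set of 2 now {0, 2, 7}
Step 11: union(1, 4) -> already same set; set of 1 now {1, 4, 9}
Step 12: union(0, 8) -> merged; set of 0 now {0, 2, 7, 8}
Step 13: union(6, 0) -> merged; set of 6 now {0, 2, 6, 7, 8}
Step 14: union(7, 3) -> merged; set of 7 now {0, 2, 3, 6, 7, 8}
Step 15: find(7) -> no change; set of 7 is {0, 2, 3, 6, 7, 8}
Component of 1: {1, 4, 9}

Answer: 1, 4, 9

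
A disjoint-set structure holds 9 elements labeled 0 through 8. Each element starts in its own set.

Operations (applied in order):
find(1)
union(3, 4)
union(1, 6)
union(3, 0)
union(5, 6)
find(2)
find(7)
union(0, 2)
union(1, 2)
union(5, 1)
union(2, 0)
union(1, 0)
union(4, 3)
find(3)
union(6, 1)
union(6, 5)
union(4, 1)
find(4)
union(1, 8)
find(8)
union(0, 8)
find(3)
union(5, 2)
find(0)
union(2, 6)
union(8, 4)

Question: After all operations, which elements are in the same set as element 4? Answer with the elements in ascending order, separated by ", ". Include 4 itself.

Answer: 0, 1, 2, 3, 4, 5, 6, 8

Derivation:
Step 1: find(1) -> no change; set of 1 is {1}
Step 2: union(3, 4) -> merged; set of 3 now {3, 4}
Step 3: union(1, 6) -> merged; set of 1 now {1, 6}
Step 4: union(3, 0) -> merged; set of 3 now {0, 3, 4}
Step 5: union(5, 6) -> merged; set of 5 now {1, 5, 6}
Step 6: find(2) -> no change; set of 2 is {2}
Step 7: find(7) -> no change; set of 7 is {7}
Step 8: union(0, 2) -> merged; set of 0 now {0, 2, 3, 4}
Step 9: union(1, 2) -> merged; set of 1 now {0, 1, 2, 3, 4, 5, 6}
Step 10: union(5, 1) -> already same set; set of 5 now {0, 1, 2, 3, 4, 5, 6}
Step 11: union(2, 0) -> already same set; set of 2 now {0, 1, 2, 3, 4, 5, 6}
Step 12: union(1, 0) -> already same set; set of 1 now {0, 1, 2, 3, 4, 5, 6}
Step 13: union(4, 3) -> already same set; set of 4 now {0, 1, 2, 3, 4, 5, 6}
Step 14: find(3) -> no change; set of 3 is {0, 1, 2, 3, 4, 5, 6}
Step 15: union(6, 1) -> already same set; set of 6 now {0, 1, 2, 3, 4, 5, 6}
Step 16: union(6, 5) -> already same set; set of 6 now {0, 1, 2, 3, 4, 5, 6}
Step 17: union(4, 1) -> already same set; set of 4 now {0, 1, 2, 3, 4, 5, 6}
Step 18: find(4) -> no change; set of 4 is {0, 1, 2, 3, 4, 5, 6}
Step 19: union(1, 8) -> merged; set of 1 now {0, 1, 2, 3, 4, 5, 6, 8}
Step 20: find(8) -> no change; set of 8 is {0, 1, 2, 3, 4, 5, 6, 8}
Step 21: union(0, 8) -> already same set; set of 0 now {0, 1, 2, 3, 4, 5, 6, 8}
Step 22: find(3) -> no change; set of 3 is {0, 1, 2, 3, 4, 5, 6, 8}
Step 23: union(5, 2) -> already same set; set of 5 now {0, 1, 2, 3, 4, 5, 6, 8}
Step 24: find(0) -> no change; set of 0 is {0, 1, 2, 3, 4, 5, 6, 8}
Step 25: union(2, 6) -> already same set; set of 2 now {0, 1, 2, 3, 4, 5, 6, 8}
Step 26: union(8, 4) -> already same set; set of 8 now {0, 1, 2, 3, 4, 5, 6, 8}
Component of 4: {0, 1, 2, 3, 4, 5, 6, 8}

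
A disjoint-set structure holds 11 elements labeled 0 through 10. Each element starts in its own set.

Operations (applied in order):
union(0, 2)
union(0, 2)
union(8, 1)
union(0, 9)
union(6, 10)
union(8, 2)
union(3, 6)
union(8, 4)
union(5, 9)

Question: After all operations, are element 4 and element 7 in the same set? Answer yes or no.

Step 1: union(0, 2) -> merged; set of 0 now {0, 2}
Step 2: union(0, 2) -> already same set; set of 0 now {0, 2}
Step 3: union(8, 1) -> merged; set of 8 now {1, 8}
Step 4: union(0, 9) -> merged; set of 0 now {0, 2, 9}
Step 5: union(6, 10) -> merged; set of 6 now {6, 10}
Step 6: union(8, 2) -> merged; set of 8 now {0, 1, 2, 8, 9}
Step 7: union(3, 6) -> merged; set of 3 now {3, 6, 10}
Step 8: union(8, 4) -> merged; set of 8 now {0, 1, 2, 4, 8, 9}
Step 9: union(5, 9) -> merged; set of 5 now {0, 1, 2, 4, 5, 8, 9}
Set of 4: {0, 1, 2, 4, 5, 8, 9}; 7 is not a member.

Answer: no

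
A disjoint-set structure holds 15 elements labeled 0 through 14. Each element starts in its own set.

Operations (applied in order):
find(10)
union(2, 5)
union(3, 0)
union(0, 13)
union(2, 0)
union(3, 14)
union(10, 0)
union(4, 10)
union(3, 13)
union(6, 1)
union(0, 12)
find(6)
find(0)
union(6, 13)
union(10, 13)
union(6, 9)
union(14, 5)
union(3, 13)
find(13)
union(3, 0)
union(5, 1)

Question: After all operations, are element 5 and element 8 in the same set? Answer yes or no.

Step 1: find(10) -> no change; set of 10 is {10}
Step 2: union(2, 5) -> merged; set of 2 now {2, 5}
Step 3: union(3, 0) -> merged; set of 3 now {0, 3}
Step 4: union(0, 13) -> merged; set of 0 now {0, 3, 13}
Step 5: union(2, 0) -> merged; set of 2 now {0, 2, 3, 5, 13}
Step 6: union(3, 14) -> merged; set of 3 now {0, 2, 3, 5, 13, 14}
Step 7: union(10, 0) -> merged; set of 10 now {0, 2, 3, 5, 10, 13, 14}
Step 8: union(4, 10) -> merged; set of 4 now {0, 2, 3, 4, 5, 10, 13, 14}
Step 9: union(3, 13) -> already same set; set of 3 now {0, 2, 3, 4, 5, 10, 13, 14}
Step 10: union(6, 1) -> merged; set of 6 now {1, 6}
Step 11: union(0, 12) -> merged; set of 0 now {0, 2, 3, 4, 5, 10, 12, 13, 14}
Step 12: find(6) -> no change; set of 6 is {1, 6}
Step 13: find(0) -> no change; set of 0 is {0, 2, 3, 4, 5, 10, 12, 13, 14}
Step 14: union(6, 13) -> merged; set of 6 now {0, 1, 2, 3, 4, 5, 6, 10, 12, 13, 14}
Step 15: union(10, 13) -> already same set; set of 10 now {0, 1, 2, 3, 4, 5, 6, 10, 12, 13, 14}
Step 16: union(6, 9) -> merged; set of 6 now {0, 1, 2, 3, 4, 5, 6, 9, 10, 12, 13, 14}
Step 17: union(14, 5) -> already same set; set of 14 now {0, 1, 2, 3, 4, 5, 6, 9, 10, 12, 13, 14}
Step 18: union(3, 13) -> already same set; set of 3 now {0, 1, 2, 3, 4, 5, 6, 9, 10, 12, 13, 14}
Step 19: find(13) -> no change; set of 13 is {0, 1, 2, 3, 4, 5, 6, 9, 10, 12, 13, 14}
Step 20: union(3, 0) -> already same set; set of 3 now {0, 1, 2, 3, 4, 5, 6, 9, 10, 12, 13, 14}
Step 21: union(5, 1) -> already same set; set of 5 now {0, 1, 2, 3, 4, 5, 6, 9, 10, 12, 13, 14}
Set of 5: {0, 1, 2, 3, 4, 5, 6, 9, 10, 12, 13, 14}; 8 is not a member.

Answer: no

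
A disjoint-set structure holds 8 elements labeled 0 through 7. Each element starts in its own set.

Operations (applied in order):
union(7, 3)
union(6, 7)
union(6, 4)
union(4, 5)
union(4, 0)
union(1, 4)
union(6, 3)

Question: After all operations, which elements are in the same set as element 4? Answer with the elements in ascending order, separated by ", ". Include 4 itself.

Answer: 0, 1, 3, 4, 5, 6, 7

Derivation:
Step 1: union(7, 3) -> merged; set of 7 now {3, 7}
Step 2: union(6, 7) -> merged; set of 6 now {3, 6, 7}
Step 3: union(6, 4) -> merged; set of 6 now {3, 4, 6, 7}
Step 4: union(4, 5) -> merged; set of 4 now {3, 4, 5, 6, 7}
Step 5: union(4, 0) -> merged; set of 4 now {0, 3, 4, 5, 6, 7}
Step 6: union(1, 4) -> merged; set of 1 now {0, 1, 3, 4, 5, 6, 7}
Step 7: union(6, 3) -> already same set; set of 6 now {0, 1, 3, 4, 5, 6, 7}
Component of 4: {0, 1, 3, 4, 5, 6, 7}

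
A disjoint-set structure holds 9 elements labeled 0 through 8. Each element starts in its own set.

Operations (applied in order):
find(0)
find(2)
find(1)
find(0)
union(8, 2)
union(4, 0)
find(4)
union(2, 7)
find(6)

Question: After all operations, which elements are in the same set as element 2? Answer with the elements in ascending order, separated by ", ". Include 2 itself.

Step 1: find(0) -> no change; set of 0 is {0}
Step 2: find(2) -> no change; set of 2 is {2}
Step 3: find(1) -> no change; set of 1 is {1}
Step 4: find(0) -> no change; set of 0 is {0}
Step 5: union(8, 2) -> merged; set of 8 now {2, 8}
Step 6: union(4, 0) -> merged; set of 4 now {0, 4}
Step 7: find(4) -> no change; set of 4 is {0, 4}
Step 8: union(2, 7) -> merged; set of 2 now {2, 7, 8}
Step 9: find(6) -> no change; set of 6 is {6}
Component of 2: {2, 7, 8}

Answer: 2, 7, 8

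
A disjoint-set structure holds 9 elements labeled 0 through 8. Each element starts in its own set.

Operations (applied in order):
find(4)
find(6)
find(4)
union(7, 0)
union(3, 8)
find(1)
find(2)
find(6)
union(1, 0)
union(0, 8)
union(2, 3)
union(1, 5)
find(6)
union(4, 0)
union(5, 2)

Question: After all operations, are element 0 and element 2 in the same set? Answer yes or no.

Step 1: find(4) -> no change; set of 4 is {4}
Step 2: find(6) -> no change; set of 6 is {6}
Step 3: find(4) -> no change; set of 4 is {4}
Step 4: union(7, 0) -> merged; set of 7 now {0, 7}
Step 5: union(3, 8) -> merged; set of 3 now {3, 8}
Step 6: find(1) -> no change; set of 1 is {1}
Step 7: find(2) -> no change; set of 2 is {2}
Step 8: find(6) -> no change; set of 6 is {6}
Step 9: union(1, 0) -> merged; set of 1 now {0, 1, 7}
Step 10: union(0, 8) -> merged; set of 0 now {0, 1, 3, 7, 8}
Step 11: union(2, 3) -> merged; set of 2 now {0, 1, 2, 3, 7, 8}
Step 12: union(1, 5) -> merged; set of 1 now {0, 1, 2, 3, 5, 7, 8}
Step 13: find(6) -> no change; set of 6 is {6}
Step 14: union(4, 0) -> merged; set of 4 now {0, 1, 2, 3, 4, 5, 7, 8}
Step 15: union(5, 2) -> already same set; set of 5 now {0, 1, 2, 3, 4, 5, 7, 8}
Set of 0: {0, 1, 2, 3, 4, 5, 7, 8}; 2 is a member.

Answer: yes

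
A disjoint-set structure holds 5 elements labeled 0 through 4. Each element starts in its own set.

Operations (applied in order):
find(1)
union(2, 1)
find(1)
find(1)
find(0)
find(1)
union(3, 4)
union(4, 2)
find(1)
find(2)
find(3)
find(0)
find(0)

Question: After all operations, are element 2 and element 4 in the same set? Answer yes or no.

Answer: yes

Derivation:
Step 1: find(1) -> no change; set of 1 is {1}
Step 2: union(2, 1) -> merged; set of 2 now {1, 2}
Step 3: find(1) -> no change; set of 1 is {1, 2}
Step 4: find(1) -> no change; set of 1 is {1, 2}
Step 5: find(0) -> no change; set of 0 is {0}
Step 6: find(1) -> no change; set of 1 is {1, 2}
Step 7: union(3, 4) -> merged; set of 3 now {3, 4}
Step 8: union(4, 2) -> merged; set of 4 now {1, 2, 3, 4}
Step 9: find(1) -> no change; set of 1 is {1, 2, 3, 4}
Step 10: find(2) -> no change; set of 2 is {1, 2, 3, 4}
Step 11: find(3) -> no change; set of 3 is {1, 2, 3, 4}
Step 12: find(0) -> no change; set of 0 is {0}
Step 13: find(0) -> no change; set of 0 is {0}
Set of 2: {1, 2, 3, 4}; 4 is a member.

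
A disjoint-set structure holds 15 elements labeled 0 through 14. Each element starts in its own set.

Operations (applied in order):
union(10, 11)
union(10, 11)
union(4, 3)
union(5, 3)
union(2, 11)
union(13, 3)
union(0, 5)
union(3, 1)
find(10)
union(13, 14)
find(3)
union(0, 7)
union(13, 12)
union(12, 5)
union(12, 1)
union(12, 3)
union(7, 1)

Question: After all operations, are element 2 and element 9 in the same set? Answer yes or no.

Answer: no

Derivation:
Step 1: union(10, 11) -> merged; set of 10 now {10, 11}
Step 2: union(10, 11) -> already same set; set of 10 now {10, 11}
Step 3: union(4, 3) -> merged; set of 4 now {3, 4}
Step 4: union(5, 3) -> merged; set of 5 now {3, 4, 5}
Step 5: union(2, 11) -> merged; set of 2 now {2, 10, 11}
Step 6: union(13, 3) -> merged; set of 13 now {3, 4, 5, 13}
Step 7: union(0, 5) -> merged; set of 0 now {0, 3, 4, 5, 13}
Step 8: union(3, 1) -> merged; set of 3 now {0, 1, 3, 4, 5, 13}
Step 9: find(10) -> no change; set of 10 is {2, 10, 11}
Step 10: union(13, 14) -> merged; set of 13 now {0, 1, 3, 4, 5, 13, 14}
Step 11: find(3) -> no change; set of 3 is {0, 1, 3, 4, 5, 13, 14}
Step 12: union(0, 7) -> merged; set of 0 now {0, 1, 3, 4, 5, 7, 13, 14}
Step 13: union(13, 12) -> merged; set of 13 now {0, 1, 3, 4, 5, 7, 12, 13, 14}
Step 14: union(12, 5) -> already same set; set of 12 now {0, 1, 3, 4, 5, 7, 12, 13, 14}
Step 15: union(12, 1) -> already same set; set of 12 now {0, 1, 3, 4, 5, 7, 12, 13, 14}
Step 16: union(12, 3) -> already same set; set of 12 now {0, 1, 3, 4, 5, 7, 12, 13, 14}
Step 17: union(7, 1) -> already same set; set of 7 now {0, 1, 3, 4, 5, 7, 12, 13, 14}
Set of 2: {2, 10, 11}; 9 is not a member.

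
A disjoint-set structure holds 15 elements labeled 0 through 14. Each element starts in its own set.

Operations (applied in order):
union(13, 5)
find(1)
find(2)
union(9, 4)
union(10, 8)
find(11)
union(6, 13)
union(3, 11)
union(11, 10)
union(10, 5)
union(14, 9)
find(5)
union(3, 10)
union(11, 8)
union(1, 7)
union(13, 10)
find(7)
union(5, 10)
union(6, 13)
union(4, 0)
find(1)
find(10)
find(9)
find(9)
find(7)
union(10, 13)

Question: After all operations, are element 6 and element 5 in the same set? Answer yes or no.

Answer: yes

Derivation:
Step 1: union(13, 5) -> merged; set of 13 now {5, 13}
Step 2: find(1) -> no change; set of 1 is {1}
Step 3: find(2) -> no change; set of 2 is {2}
Step 4: union(9, 4) -> merged; set of 9 now {4, 9}
Step 5: union(10, 8) -> merged; set of 10 now {8, 10}
Step 6: find(11) -> no change; set of 11 is {11}
Step 7: union(6, 13) -> merged; set of 6 now {5, 6, 13}
Step 8: union(3, 11) -> merged; set of 3 now {3, 11}
Step 9: union(11, 10) -> merged; set of 11 now {3, 8, 10, 11}
Step 10: union(10, 5) -> merged; set of 10 now {3, 5, 6, 8, 10, 11, 13}
Step 11: union(14, 9) -> merged; set of 14 now {4, 9, 14}
Step 12: find(5) -> no change; set of 5 is {3, 5, 6, 8, 10, 11, 13}
Step 13: union(3, 10) -> already same set; set of 3 now {3, 5, 6, 8, 10, 11, 13}
Step 14: union(11, 8) -> already same set; set of 11 now {3, 5, 6, 8, 10, 11, 13}
Step 15: union(1, 7) -> merged; set of 1 now {1, 7}
Step 16: union(13, 10) -> already same set; set of 13 now {3, 5, 6, 8, 10, 11, 13}
Step 17: find(7) -> no change; set of 7 is {1, 7}
Step 18: union(5, 10) -> already same set; set of 5 now {3, 5, 6, 8, 10, 11, 13}
Step 19: union(6, 13) -> already same set; set of 6 now {3, 5, 6, 8, 10, 11, 13}
Step 20: union(4, 0) -> merged; set of 4 now {0, 4, 9, 14}
Step 21: find(1) -> no change; set of 1 is {1, 7}
Step 22: find(10) -> no change; set of 10 is {3, 5, 6, 8, 10, 11, 13}
Step 23: find(9) -> no change; set of 9 is {0, 4, 9, 14}
Step 24: find(9) -> no change; set of 9 is {0, 4, 9, 14}
Step 25: find(7) -> no change; set of 7 is {1, 7}
Step 26: union(10, 13) -> already same set; set of 10 now {3, 5, 6, 8, 10, 11, 13}
Set of 6: {3, 5, 6, 8, 10, 11, 13}; 5 is a member.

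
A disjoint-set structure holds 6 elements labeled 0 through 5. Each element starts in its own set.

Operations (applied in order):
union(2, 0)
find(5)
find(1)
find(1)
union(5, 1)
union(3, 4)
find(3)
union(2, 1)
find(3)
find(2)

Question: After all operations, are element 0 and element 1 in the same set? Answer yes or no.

Step 1: union(2, 0) -> merged; set of 2 now {0, 2}
Step 2: find(5) -> no change; set of 5 is {5}
Step 3: find(1) -> no change; set of 1 is {1}
Step 4: find(1) -> no change; set of 1 is {1}
Step 5: union(5, 1) -> merged; set of 5 now {1, 5}
Step 6: union(3, 4) -> merged; set of 3 now {3, 4}
Step 7: find(3) -> no change; set of 3 is {3, 4}
Step 8: union(2, 1) -> merged; set of 2 now {0, 1, 2, 5}
Step 9: find(3) -> no change; set of 3 is {3, 4}
Step 10: find(2) -> no change; set of 2 is {0, 1, 2, 5}
Set of 0: {0, 1, 2, 5}; 1 is a member.

Answer: yes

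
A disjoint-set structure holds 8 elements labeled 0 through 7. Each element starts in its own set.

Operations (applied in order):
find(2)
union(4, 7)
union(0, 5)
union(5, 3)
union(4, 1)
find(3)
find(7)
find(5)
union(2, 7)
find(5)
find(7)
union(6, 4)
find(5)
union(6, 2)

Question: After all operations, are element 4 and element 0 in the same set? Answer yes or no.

Step 1: find(2) -> no change; set of 2 is {2}
Step 2: union(4, 7) -> merged; set of 4 now {4, 7}
Step 3: union(0, 5) -> merged; set of 0 now {0, 5}
Step 4: union(5, 3) -> merged; set of 5 now {0, 3, 5}
Step 5: union(4, 1) -> merged; set of 4 now {1, 4, 7}
Step 6: find(3) -> no change; set of 3 is {0, 3, 5}
Step 7: find(7) -> no change; set of 7 is {1, 4, 7}
Step 8: find(5) -> no change; set of 5 is {0, 3, 5}
Step 9: union(2, 7) -> merged; set of 2 now {1, 2, 4, 7}
Step 10: find(5) -> no change; set of 5 is {0, 3, 5}
Step 11: find(7) -> no change; set of 7 is {1, 2, 4, 7}
Step 12: union(6, 4) -> merged; set of 6 now {1, 2, 4, 6, 7}
Step 13: find(5) -> no change; set of 5 is {0, 3, 5}
Step 14: union(6, 2) -> already same set; set of 6 now {1, 2, 4, 6, 7}
Set of 4: {1, 2, 4, 6, 7}; 0 is not a member.

Answer: no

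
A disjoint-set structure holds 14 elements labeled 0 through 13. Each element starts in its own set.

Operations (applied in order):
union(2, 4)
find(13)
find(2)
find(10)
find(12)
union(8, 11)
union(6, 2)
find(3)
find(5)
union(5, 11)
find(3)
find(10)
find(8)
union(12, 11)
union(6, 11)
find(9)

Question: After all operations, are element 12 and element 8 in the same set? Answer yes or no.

Step 1: union(2, 4) -> merged; set of 2 now {2, 4}
Step 2: find(13) -> no change; set of 13 is {13}
Step 3: find(2) -> no change; set of 2 is {2, 4}
Step 4: find(10) -> no change; set of 10 is {10}
Step 5: find(12) -> no change; set of 12 is {12}
Step 6: union(8, 11) -> merged; set of 8 now {8, 11}
Step 7: union(6, 2) -> merged; set of 6 now {2, 4, 6}
Step 8: find(3) -> no change; set of 3 is {3}
Step 9: find(5) -> no change; set of 5 is {5}
Step 10: union(5, 11) -> merged; set of 5 now {5, 8, 11}
Step 11: find(3) -> no change; set of 3 is {3}
Step 12: find(10) -> no change; set of 10 is {10}
Step 13: find(8) -> no change; set of 8 is {5, 8, 11}
Step 14: union(12, 11) -> merged; set of 12 now {5, 8, 11, 12}
Step 15: union(6, 11) -> merged; set of 6 now {2, 4, 5, 6, 8, 11, 12}
Step 16: find(9) -> no change; set of 9 is {9}
Set of 12: {2, 4, 5, 6, 8, 11, 12}; 8 is a member.

Answer: yes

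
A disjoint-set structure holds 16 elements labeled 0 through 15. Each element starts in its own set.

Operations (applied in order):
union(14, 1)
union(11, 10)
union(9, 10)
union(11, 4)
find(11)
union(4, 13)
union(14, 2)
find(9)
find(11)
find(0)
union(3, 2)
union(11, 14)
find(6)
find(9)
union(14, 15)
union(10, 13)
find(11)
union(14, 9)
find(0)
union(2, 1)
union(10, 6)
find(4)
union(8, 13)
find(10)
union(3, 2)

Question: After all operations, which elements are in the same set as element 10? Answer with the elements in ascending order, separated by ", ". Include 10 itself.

Step 1: union(14, 1) -> merged; set of 14 now {1, 14}
Step 2: union(11, 10) -> merged; set of 11 now {10, 11}
Step 3: union(9, 10) -> merged; set of 9 now {9, 10, 11}
Step 4: union(11, 4) -> merged; set of 11 now {4, 9, 10, 11}
Step 5: find(11) -> no change; set of 11 is {4, 9, 10, 11}
Step 6: union(4, 13) -> merged; set of 4 now {4, 9, 10, 11, 13}
Step 7: union(14, 2) -> merged; set of 14 now {1, 2, 14}
Step 8: find(9) -> no change; set of 9 is {4, 9, 10, 11, 13}
Step 9: find(11) -> no change; set of 11 is {4, 9, 10, 11, 13}
Step 10: find(0) -> no change; set of 0 is {0}
Step 11: union(3, 2) -> merged; set of 3 now {1, 2, 3, 14}
Step 12: union(11, 14) -> merged; set of 11 now {1, 2, 3, 4, 9, 10, 11, 13, 14}
Step 13: find(6) -> no change; set of 6 is {6}
Step 14: find(9) -> no change; set of 9 is {1, 2, 3, 4, 9, 10, 11, 13, 14}
Step 15: union(14, 15) -> merged; set of 14 now {1, 2, 3, 4, 9, 10, 11, 13, 14, 15}
Step 16: union(10, 13) -> already same set; set of 10 now {1, 2, 3, 4, 9, 10, 11, 13, 14, 15}
Step 17: find(11) -> no change; set of 11 is {1, 2, 3, 4, 9, 10, 11, 13, 14, 15}
Step 18: union(14, 9) -> already same set; set of 14 now {1, 2, 3, 4, 9, 10, 11, 13, 14, 15}
Step 19: find(0) -> no change; set of 0 is {0}
Step 20: union(2, 1) -> already same set; set of 2 now {1, 2, 3, 4, 9, 10, 11, 13, 14, 15}
Step 21: union(10, 6) -> merged; set of 10 now {1, 2, 3, 4, 6, 9, 10, 11, 13, 14, 15}
Step 22: find(4) -> no change; set of 4 is {1, 2, 3, 4, 6, 9, 10, 11, 13, 14, 15}
Step 23: union(8, 13) -> merged; set of 8 now {1, 2, 3, 4, 6, 8, 9, 10, 11, 13, 14, 15}
Step 24: find(10) -> no change; set of 10 is {1, 2, 3, 4, 6, 8, 9, 10, 11, 13, 14, 15}
Step 25: union(3, 2) -> already same set; set of 3 now {1, 2, 3, 4, 6, 8, 9, 10, 11, 13, 14, 15}
Component of 10: {1, 2, 3, 4, 6, 8, 9, 10, 11, 13, 14, 15}

Answer: 1, 2, 3, 4, 6, 8, 9, 10, 11, 13, 14, 15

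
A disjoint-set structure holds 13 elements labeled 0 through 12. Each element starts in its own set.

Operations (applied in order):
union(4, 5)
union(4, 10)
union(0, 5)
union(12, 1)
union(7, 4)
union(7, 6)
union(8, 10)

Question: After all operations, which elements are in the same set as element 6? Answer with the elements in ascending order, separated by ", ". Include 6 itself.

Step 1: union(4, 5) -> merged; set of 4 now {4, 5}
Step 2: union(4, 10) -> merged; set of 4 now {4, 5, 10}
Step 3: union(0, 5) -> merged; set of 0 now {0, 4, 5, 10}
Step 4: union(12, 1) -> merged; set of 12 now {1, 12}
Step 5: union(7, 4) -> merged; set of 7 now {0, 4, 5, 7, 10}
Step 6: union(7, 6) -> merged; set of 7 now {0, 4, 5, 6, 7, 10}
Step 7: union(8, 10) -> merged; set of 8 now {0, 4, 5, 6, 7, 8, 10}
Component of 6: {0, 4, 5, 6, 7, 8, 10}

Answer: 0, 4, 5, 6, 7, 8, 10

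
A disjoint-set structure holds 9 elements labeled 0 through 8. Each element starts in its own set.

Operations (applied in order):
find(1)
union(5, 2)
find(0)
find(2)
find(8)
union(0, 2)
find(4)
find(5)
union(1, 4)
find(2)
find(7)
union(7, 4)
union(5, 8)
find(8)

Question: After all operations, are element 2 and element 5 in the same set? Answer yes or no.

Step 1: find(1) -> no change; set of 1 is {1}
Step 2: union(5, 2) -> merged; set of 5 now {2, 5}
Step 3: find(0) -> no change; set of 0 is {0}
Step 4: find(2) -> no change; set of 2 is {2, 5}
Step 5: find(8) -> no change; set of 8 is {8}
Step 6: union(0, 2) -> merged; set of 0 now {0, 2, 5}
Step 7: find(4) -> no change; set of 4 is {4}
Step 8: find(5) -> no change; set of 5 is {0, 2, 5}
Step 9: union(1, 4) -> merged; set of 1 now {1, 4}
Step 10: find(2) -> no change; set of 2 is {0, 2, 5}
Step 11: find(7) -> no change; set of 7 is {7}
Step 12: union(7, 4) -> merged; set of 7 now {1, 4, 7}
Step 13: union(5, 8) -> merged; set of 5 now {0, 2, 5, 8}
Step 14: find(8) -> no change; set of 8 is {0, 2, 5, 8}
Set of 2: {0, 2, 5, 8}; 5 is a member.

Answer: yes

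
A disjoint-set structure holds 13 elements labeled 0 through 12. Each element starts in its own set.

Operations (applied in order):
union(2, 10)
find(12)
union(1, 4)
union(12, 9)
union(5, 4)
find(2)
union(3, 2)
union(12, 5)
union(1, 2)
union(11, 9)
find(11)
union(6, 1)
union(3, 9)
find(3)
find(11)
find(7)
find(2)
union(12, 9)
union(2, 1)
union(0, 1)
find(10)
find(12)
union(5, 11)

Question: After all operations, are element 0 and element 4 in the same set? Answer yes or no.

Step 1: union(2, 10) -> merged; set of 2 now {2, 10}
Step 2: find(12) -> no change; set of 12 is {12}
Step 3: union(1, 4) -> merged; set of 1 now {1, 4}
Step 4: union(12, 9) -> merged; set of 12 now {9, 12}
Step 5: union(5, 4) -> merged; set of 5 now {1, 4, 5}
Step 6: find(2) -> no change; set of 2 is {2, 10}
Step 7: union(3, 2) -> merged; set of 3 now {2, 3, 10}
Step 8: union(12, 5) -> merged; set of 12 now {1, 4, 5, 9, 12}
Step 9: union(1, 2) -> merged; set of 1 now {1, 2, 3, 4, 5, 9, 10, 12}
Step 10: union(11, 9) -> merged; set of 11 now {1, 2, 3, 4, 5, 9, 10, 11, 12}
Step 11: find(11) -> no change; set of 11 is {1, 2, 3, 4, 5, 9, 10, 11, 12}
Step 12: union(6, 1) -> merged; set of 6 now {1, 2, 3, 4, 5, 6, 9, 10, 11, 12}
Step 13: union(3, 9) -> already same set; set of 3 now {1, 2, 3, 4, 5, 6, 9, 10, 11, 12}
Step 14: find(3) -> no change; set of 3 is {1, 2, 3, 4, 5, 6, 9, 10, 11, 12}
Step 15: find(11) -> no change; set of 11 is {1, 2, 3, 4, 5, 6, 9, 10, 11, 12}
Step 16: find(7) -> no change; set of 7 is {7}
Step 17: find(2) -> no change; set of 2 is {1, 2, 3, 4, 5, 6, 9, 10, 11, 12}
Step 18: union(12, 9) -> already same set; set of 12 now {1, 2, 3, 4, 5, 6, 9, 10, 11, 12}
Step 19: union(2, 1) -> already same set; set of 2 now {1, 2, 3, 4, 5, 6, 9, 10, 11, 12}
Step 20: union(0, 1) -> merged; set of 0 now {0, 1, 2, 3, 4, 5, 6, 9, 10, 11, 12}
Step 21: find(10) -> no change; set of 10 is {0, 1, 2, 3, 4, 5, 6, 9, 10, 11, 12}
Step 22: find(12) -> no change; set of 12 is {0, 1, 2, 3, 4, 5, 6, 9, 10, 11, 12}
Step 23: union(5, 11) -> already same set; set of 5 now {0, 1, 2, 3, 4, 5, 6, 9, 10, 11, 12}
Set of 0: {0, 1, 2, 3, 4, 5, 6, 9, 10, 11, 12}; 4 is a member.

Answer: yes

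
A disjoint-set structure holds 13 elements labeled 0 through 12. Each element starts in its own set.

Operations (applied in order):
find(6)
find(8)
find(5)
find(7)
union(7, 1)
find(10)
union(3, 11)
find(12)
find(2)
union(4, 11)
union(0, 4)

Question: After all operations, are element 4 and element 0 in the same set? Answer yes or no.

Step 1: find(6) -> no change; set of 6 is {6}
Step 2: find(8) -> no change; set of 8 is {8}
Step 3: find(5) -> no change; set of 5 is {5}
Step 4: find(7) -> no change; set of 7 is {7}
Step 5: union(7, 1) -> merged; set of 7 now {1, 7}
Step 6: find(10) -> no change; set of 10 is {10}
Step 7: union(3, 11) -> merged; set of 3 now {3, 11}
Step 8: find(12) -> no change; set of 12 is {12}
Step 9: find(2) -> no change; set of 2 is {2}
Step 10: union(4, 11) -> merged; set of 4 now {3, 4, 11}
Step 11: union(0, 4) -> merged; set of 0 now {0, 3, 4, 11}
Set of 4: {0, 3, 4, 11}; 0 is a member.

Answer: yes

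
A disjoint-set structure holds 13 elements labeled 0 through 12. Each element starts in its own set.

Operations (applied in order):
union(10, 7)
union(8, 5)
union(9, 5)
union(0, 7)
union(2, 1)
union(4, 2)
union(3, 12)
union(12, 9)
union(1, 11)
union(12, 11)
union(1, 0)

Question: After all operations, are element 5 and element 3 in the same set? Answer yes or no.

Answer: yes

Derivation:
Step 1: union(10, 7) -> merged; set of 10 now {7, 10}
Step 2: union(8, 5) -> merged; set of 8 now {5, 8}
Step 3: union(9, 5) -> merged; set of 9 now {5, 8, 9}
Step 4: union(0, 7) -> merged; set of 0 now {0, 7, 10}
Step 5: union(2, 1) -> merged; set of 2 now {1, 2}
Step 6: union(4, 2) -> merged; set of 4 now {1, 2, 4}
Step 7: union(3, 12) -> merged; set of 3 now {3, 12}
Step 8: union(12, 9) -> merged; set of 12 now {3, 5, 8, 9, 12}
Step 9: union(1, 11) -> merged; set of 1 now {1, 2, 4, 11}
Step 10: union(12, 11) -> merged; set of 12 now {1, 2, 3, 4, 5, 8, 9, 11, 12}
Step 11: union(1, 0) -> merged; set of 1 now {0, 1, 2, 3, 4, 5, 7, 8, 9, 10, 11, 12}
Set of 5: {0, 1, 2, 3, 4, 5, 7, 8, 9, 10, 11, 12}; 3 is a member.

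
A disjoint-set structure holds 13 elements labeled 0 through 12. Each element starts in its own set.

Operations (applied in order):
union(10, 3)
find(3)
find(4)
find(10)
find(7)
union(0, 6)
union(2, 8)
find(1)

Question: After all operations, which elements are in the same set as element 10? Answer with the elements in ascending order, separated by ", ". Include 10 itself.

Answer: 3, 10

Derivation:
Step 1: union(10, 3) -> merged; set of 10 now {3, 10}
Step 2: find(3) -> no change; set of 3 is {3, 10}
Step 3: find(4) -> no change; set of 4 is {4}
Step 4: find(10) -> no change; set of 10 is {3, 10}
Step 5: find(7) -> no change; set of 7 is {7}
Step 6: union(0, 6) -> merged; set of 0 now {0, 6}
Step 7: union(2, 8) -> merged; set of 2 now {2, 8}
Step 8: find(1) -> no change; set of 1 is {1}
Component of 10: {3, 10}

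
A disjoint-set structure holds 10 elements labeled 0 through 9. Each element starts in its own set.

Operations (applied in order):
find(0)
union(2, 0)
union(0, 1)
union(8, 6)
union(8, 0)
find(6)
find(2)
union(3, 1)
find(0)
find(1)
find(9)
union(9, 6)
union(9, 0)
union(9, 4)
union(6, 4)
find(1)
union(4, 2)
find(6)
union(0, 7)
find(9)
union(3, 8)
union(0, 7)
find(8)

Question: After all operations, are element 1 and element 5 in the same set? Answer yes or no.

Answer: no

Derivation:
Step 1: find(0) -> no change; set of 0 is {0}
Step 2: union(2, 0) -> merged; set of 2 now {0, 2}
Step 3: union(0, 1) -> merged; set of 0 now {0, 1, 2}
Step 4: union(8, 6) -> merged; set of 8 now {6, 8}
Step 5: union(8, 0) -> merged; set of 8 now {0, 1, 2, 6, 8}
Step 6: find(6) -> no change; set of 6 is {0, 1, 2, 6, 8}
Step 7: find(2) -> no change; set of 2 is {0, 1, 2, 6, 8}
Step 8: union(3, 1) -> merged; set of 3 now {0, 1, 2, 3, 6, 8}
Step 9: find(0) -> no change; set of 0 is {0, 1, 2, 3, 6, 8}
Step 10: find(1) -> no change; set of 1 is {0, 1, 2, 3, 6, 8}
Step 11: find(9) -> no change; set of 9 is {9}
Step 12: union(9, 6) -> merged; set of 9 now {0, 1, 2, 3, 6, 8, 9}
Step 13: union(9, 0) -> already same set; set of 9 now {0, 1, 2, 3, 6, 8, 9}
Step 14: union(9, 4) -> merged; set of 9 now {0, 1, 2, 3, 4, 6, 8, 9}
Step 15: union(6, 4) -> already same set; set of 6 now {0, 1, 2, 3, 4, 6, 8, 9}
Step 16: find(1) -> no change; set of 1 is {0, 1, 2, 3, 4, 6, 8, 9}
Step 17: union(4, 2) -> already same set; set of 4 now {0, 1, 2, 3, 4, 6, 8, 9}
Step 18: find(6) -> no change; set of 6 is {0, 1, 2, 3, 4, 6, 8, 9}
Step 19: union(0, 7) -> merged; set of 0 now {0, 1, 2, 3, 4, 6, 7, 8, 9}
Step 20: find(9) -> no change; set of 9 is {0, 1, 2, 3, 4, 6, 7, 8, 9}
Step 21: union(3, 8) -> already same set; set of 3 now {0, 1, 2, 3, 4, 6, 7, 8, 9}
Step 22: union(0, 7) -> already same set; set of 0 now {0, 1, 2, 3, 4, 6, 7, 8, 9}
Step 23: find(8) -> no change; set of 8 is {0, 1, 2, 3, 4, 6, 7, 8, 9}
Set of 1: {0, 1, 2, 3, 4, 6, 7, 8, 9}; 5 is not a member.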